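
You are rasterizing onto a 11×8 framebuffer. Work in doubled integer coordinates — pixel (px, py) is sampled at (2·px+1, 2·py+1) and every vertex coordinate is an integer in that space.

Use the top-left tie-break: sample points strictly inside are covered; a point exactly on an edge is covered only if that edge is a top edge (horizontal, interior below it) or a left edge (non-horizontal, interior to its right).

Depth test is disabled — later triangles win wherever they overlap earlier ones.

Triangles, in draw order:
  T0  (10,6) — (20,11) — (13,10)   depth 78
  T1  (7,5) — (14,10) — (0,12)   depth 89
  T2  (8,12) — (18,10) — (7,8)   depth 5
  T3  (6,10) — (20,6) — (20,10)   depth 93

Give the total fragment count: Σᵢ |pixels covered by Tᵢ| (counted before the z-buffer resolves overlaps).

T0:
  2·area = 25
  edge (10, 6)→(20, 11): d=(10,5) right/bottom  bias=-1
  edge (20, 11)→(13, 10): d=(-7,-1) top-left  bias=+0
  edge (13, 10)→(10, 6): d=(-3,-4) top-left  bias=+0
    (5,3)@(11, 7): e=[5,19,1] → X
    (6,3)@(13, 7): e=[-5,21,9] → .
    (5,4)@(11, 9): e=[25,5,-5] → .
    (6,4)@(13, 9): e=[15,7,3] → X
    (7,4)@(15, 9): e=[5,9,11] → X
    (8,4)@(17, 9): e=[-5,11,19] → .
    (6,5)@(13, 11): e=[35,-7,-3] → .
    (7,5)@(15, 11): e=[25,-5,5] → .
  covered (3 px):
    . . . . . . . . . . .
    . . . . . . . . . . .
    . . . . . . . . . . .
    . . . . . X . . . . .
    . . . . . . X X . . .
    . . . . . . . . . . .
    . . . . . . . . . . .
    . . . . . . . . . . .
T1:
  2·area = 84
  edge (7, 5)→(14, 10): d=(7,5) right/bottom  bias=-1
  edge (14, 10)→(0, 12): d=(-14,2) right/bottom  bias=-1
  edge (0, 12)→(7, 5): d=(7,-7) top-left  bias=+0
    (5,0)@(11, 1): e=[-48,132,0] → .  [on edge]
    (4,1)@(9, 3): e=[-24,108,0] → .  [on edge]
    (3,2)@(7, 5): e=[0,84,0] → .  [on edge]
    (2,3)@(5, 7): e=[24,60,0] → X  [on edge]
    (3,3)@(7, 7): e=[14,56,14] → X
    (4,3)@(9, 7): e=[4,52,28] → X
    (5,3)@(11, 7): e=[-6,48,42] → .
    (1,4)@(3, 9): e=[48,36,0] → X  [on edge]
    (5,4)@(11, 9): e=[8,20,56] → X
    (6,4)@(13, 9): e=[-2,16,70] → .
    (10,4)@(21, 9): e=[-42,0,126] → .  [on edge]
    (0,5)@(1, 11): e=[72,12,0] → X  [on edge]
    (3,5)@(7, 11): e=[42,0,42] → .  [on edge]
    (10,7)@(21, 15): e=[0,-84,168] → .  [on edge]
  covered (11 px):
    . . . . . . . . . . .
    . . . . . . . . . . .
    . . . . . . . . . . .
    . . X X X . . . . . .
    . X X X X X . . . . .
    X X X . . . . . . . .
    . . . . . . . . . . .
    . . . . . . . . . . .
T2:
  2·area = 42  (B↔C swapped to make it positive)
  edge (8, 12)→(7, 8): d=(-1,-4) top-left  bias=+0
  edge (7, 8)→(18, 10): d=(11,2) right/bottom  bias=-1
  edge (18, 10)→(8, 12): d=(-10,2) right/bottom  bias=-1
    (4,4)@(9, 9): e=[7,7,28] → X
    (5,4)@(11, 9): e=[15,3,24] → X
    (6,4)@(13, 9): e=[23,-1,20] → .
    (4,5)@(9, 11): e=[5,29,8] → X
    (6,5)@(13, 11): e=[21,21,0] → .  [on edge]
    (1,6)@(3, 13): e=[-21,63,0] → .  [on edge]
    (4,6)@(9, 13): e=[3,51,-12] → .
    (5,6)@(11, 13): e=[11,47,-16] → .
  covered (4 px):
    . . . . . . . . . . .
    . . . . . . . . . . .
    . . . . . . . . . . .
    . . . . . . . . . . .
    . . . . X X . . . . .
    . . . . X X . . . . .
    . . . . . . . . . . .
    . . . . . . . . . . .
T3:
  2·area = 56
  edge (6, 10)→(20, 6): d=(14,-4) top-left  bias=+0
  edge (20, 6)→(20, 10): d=(0,4) right/bottom  bias=-1
  edge (20, 10)→(6, 10): d=(-14,0) right/bottom  bias=-1
    (8,3)@(17, 7): e=[2,12,42] → X
    (9,3)@(19, 7): e=[10,4,42] → X
    (10,3)@(21, 7): e=[18,-4,42] → .
    (5,4)@(11, 9): e=[6,36,14] → X
    (6,4)@(13, 9): e=[14,28,14] → X
    (7,4)@(15, 9): e=[22,20,14] → X
    (10,4)@(21, 9): e=[46,-4,14] → .
    (5,5)@(11, 11): e=[34,36,-14] → .
    (6,5)@(13, 11): e=[42,28,-14] → .
    (7,5)@(15, 11): e=[50,20,-14] → .
    (8,5)@(17, 11): e=[58,12,-14] → .
    (9,5)@(19, 11): e=[66,4,-14] → .
  covered (7 px):
    . . . . . . . . . . .
    . . . . . . . . . . .
    . . . . . . . . . . .
    . . . . . . . . X X .
    . . . . . X X X X X .
    . . . . . . . . . . .
    . . . . . . . . . . .
    . . . . . . . . . . .

Answer: 25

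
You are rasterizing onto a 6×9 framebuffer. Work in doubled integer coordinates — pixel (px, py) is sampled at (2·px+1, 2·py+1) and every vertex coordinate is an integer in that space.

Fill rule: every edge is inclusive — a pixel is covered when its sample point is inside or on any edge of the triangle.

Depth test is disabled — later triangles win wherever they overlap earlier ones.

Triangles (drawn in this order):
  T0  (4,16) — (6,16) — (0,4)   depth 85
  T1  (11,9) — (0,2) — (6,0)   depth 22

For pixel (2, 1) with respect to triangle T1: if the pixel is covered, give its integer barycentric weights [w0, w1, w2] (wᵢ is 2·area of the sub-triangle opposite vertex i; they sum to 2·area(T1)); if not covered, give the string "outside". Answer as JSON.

T0:
  2·area = 24  (B↔C swapped to make it positive)
  edge (4, 16)→(0, 4): d=(-4,-12) inclusive
  edge (0, 4)→(6, 16): d=(6,12) inclusive
  edge (6, 16)→(4, 16): d=(-2,0) inclusive
    (0,3)@(1, 7): e=[0,6,18] → █  [on edge]
    (1,3)@(3, 7): e=[24,-18,18] → ·
    (0,4)@(1, 9): e=[-8,18,14] → ·
    (1,5)@(3, 11): e=[8,6,10] → █
    (2,5)@(5, 11): e=[32,-18,10] → ·
    (1,6)@(3, 13): e=[0,18,6] → █  [on edge]
    (2,6)@(5, 13): e=[24,-6,6] → ·
    (1,7)@(3, 15): e=[-8,30,2] → ·
    (2,7)@(5, 15): e=[16,6,2] → █
    (3,7)@(7, 15): e=[40,-18,2] → ·
    (2,8)@(5, 17): e=[8,18,-2] → ·
  covered (4 px):
    · · · · · ·
    · · · · · ·
    · · · · · ·
    █ · · · · ·
    · · · · · ·
    · █ · · · ·
    · █ · · · ·
    · · █ · · ·
    · · · · · ·
T1:
  2·area = 64
  edge (11, 9)→(0, 2): d=(-11,-7) inclusive
  edge (0, 2)→(6, 0): d=(6,-2) inclusive
  edge (6, 0)→(11, 9): d=(5,9) inclusive
    (1,0)@(3, 1): e=[32,0,32] → █  [on edge]
    (2,0)@(5, 1): e=[46,4,14] → █
    (3,0)@(7, 1): e=[60,8,-4] → ·
    (1,1)@(3, 3): e=[10,12,42] → █
    (3,1)@(7, 3): e=[38,20,6] → █
    (4,1)@(9, 3): e=[52,24,-12] → ·
    (1,2)@(3, 5): e=[-12,24,52] → ·
    (2,2)@(5, 5): e=[2,28,34] → █
    (4,2)@(9, 5): e=[30,36,-2] → ·
    (2,3)@(5, 7): e=[-20,40,44] → ·
    (3,3)@(7, 7): e=[-6,44,26] → ·
    (4,3)@(9, 7): e=[8,48,8] → █
    (5,4)@(11, 9): e=[0,64,0] → █  [on edge]
  covered (9 px):
    · █ █ · · ·
    · █ █ █ · ·
    · · █ █ · ·
    · · · · █ ·
    · · · · · █
    · · · · · ·
    · · · · · ·
    · · · · · ·
    · · · · · ·

Answer: [16,24,24]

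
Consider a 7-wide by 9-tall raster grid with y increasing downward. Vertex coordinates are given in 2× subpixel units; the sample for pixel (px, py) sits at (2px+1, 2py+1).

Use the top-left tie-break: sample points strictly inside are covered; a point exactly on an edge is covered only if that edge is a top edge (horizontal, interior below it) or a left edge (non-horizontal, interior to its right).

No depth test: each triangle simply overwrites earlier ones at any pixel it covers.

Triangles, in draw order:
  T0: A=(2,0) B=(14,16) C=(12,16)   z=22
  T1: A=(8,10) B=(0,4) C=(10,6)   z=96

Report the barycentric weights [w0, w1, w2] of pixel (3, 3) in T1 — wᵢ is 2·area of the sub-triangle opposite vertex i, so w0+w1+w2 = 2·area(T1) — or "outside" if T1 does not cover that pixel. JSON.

T0:
  2·area = 32
  edge (2, 0)→(14, 16): d=(12,16) right/bottom  bias=-1
  edge (14, 16)→(12, 16): d=(-2,0) right/bottom  bias=-1
  edge (12, 16)→(2, 0): d=(-10,-16) top-left  bias=+0
    (3,3)@(7, 7): e=[4,18,10] → #
    (4,3)@(9, 7): e=[-28,18,42] → ·
    (3,4)@(7, 9): e=[28,14,-10] → ·
    (4,5)@(9, 11): e=[20,10,2] → #
    (5,5)@(11, 11): e=[-12,10,34] → ·
    (4,6)@(9, 13): e=[44,6,-18] → ·
    (5,6)@(11, 13): e=[12,6,14] → #
    (6,6)@(13, 13): e=[-20,6,46] → ·
    (5,7)@(11, 15): e=[36,2,-6] → ·
    (6,7)@(13, 15): e=[4,2,26] → #
    (6,8)@(13, 17): e=[28,-2,6] → ·
  covered (4 px):
    · · · · · · ·
    · · · · · · ·
    · · · · · · ·
    · · · # · · ·
    · · · · · · ·
    · · · · # · ·
    · · · · · # ·
    · · · · · · #
    · · · · · · ·
T1:
  2·area = 44
  edge (8, 10)→(0, 4): d=(-8,-6) top-left  bias=+0
  edge (0, 4)→(10, 6): d=(10,2) right/bottom  bias=-1
  edge (10, 6)→(8, 10): d=(-2,4) right/bottom  bias=-1
    (1,2)@(3, 5): e=[10,4,30] → #
    (2,2)@(5, 5): e=[22,0,22] → ·  [on edge]
    (1,3)@(3, 7): e=[-6,24,26] → ·
    (2,3)@(5, 7): e=[6,20,18] → #
    (3,3)@(7, 7): e=[18,16,10] → #
    (4,3)@(9, 7): e=[30,12,2] → #
    (5,3)@(11, 7): e=[42,8,-6] → ·
    (2,4)@(5, 9): e=[-10,40,14] → ·
    (3,4)@(7, 9): e=[2,36,6] → #
    (4,4)@(9, 9): e=[14,32,-2] → ·
    (3,5)@(7, 11): e=[-14,56,2] → ·
  covered (5 px):
    · · · · · · ·
    · · · · · · ·
    · # · · · · ·
    · · # # # · ·
    · · · # · · ·
    · · · · · · ·
    · · · · · · ·
    · · · · · · ·
    · · · · · · ·

Answer: [16,10,18]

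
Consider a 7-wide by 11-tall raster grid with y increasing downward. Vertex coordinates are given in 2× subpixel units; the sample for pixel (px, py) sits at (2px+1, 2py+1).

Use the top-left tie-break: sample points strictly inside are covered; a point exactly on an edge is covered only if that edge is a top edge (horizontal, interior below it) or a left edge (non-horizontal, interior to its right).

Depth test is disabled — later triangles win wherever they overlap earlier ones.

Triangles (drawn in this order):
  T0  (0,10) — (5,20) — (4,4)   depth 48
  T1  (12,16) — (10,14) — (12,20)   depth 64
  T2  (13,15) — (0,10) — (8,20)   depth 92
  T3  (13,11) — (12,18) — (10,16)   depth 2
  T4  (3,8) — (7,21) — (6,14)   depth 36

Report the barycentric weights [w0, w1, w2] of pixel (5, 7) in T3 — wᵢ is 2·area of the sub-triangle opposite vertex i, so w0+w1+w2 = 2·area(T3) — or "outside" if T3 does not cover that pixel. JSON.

T0:
  2·area = 70  (B↔C swapped to make it positive)
  edge (0, 10)→(4, 4): d=(4,-6) top-left  bias=+0
  edge (4, 4)→(5, 20): d=(1,16) right/bottom  bias=-1
  edge (5, 20)→(0, 10): d=(-5,-10) top-left  bias=+0
    (1,3)@(3, 7): e=[6,19,45] → █
    (2,3)@(5, 7): e=[18,-13,65] → ·
    (0,4)@(1, 9): e=[2,53,15] → █
    (2,4)@(5, 9): e=[26,-11,55] → ·
    (0,5)@(1, 11): e=[10,55,5] → █
    (2,5)@(5, 11): e=[34,-9,45] → ·
    (0,6)@(1, 13): e=[18,57,-5] → ·
    (1,6)@(3, 13): e=[30,25,15] → █
    (2,6)@(5, 13): e=[42,-7,35] → ·
    (1,7)@(3, 15): e=[38,27,5] → █
    (2,7)@(5, 15): e=[50,-5,25] → ·
    (1,8)@(3, 17): e=[46,29,-5] → ·
  covered (7 px):
    · · · · · · ·
    · · · · · · ·
    · · · · · · ·
    · █ · · · · ·
    █ █ · · · · ·
    █ █ · · · · ·
    · █ · · · · ·
    · █ · · · · ·
    · · · · · · ·
    · · · · · · ·
    · · · · · · ·
T1:
  2·area = 8  (B↔C swapped to make it positive)
  edge (12, 16)→(12, 20): d=(0,4) right/bottom  bias=-1
  edge (12, 20)→(10, 14): d=(-2,-6) top-left  bias=+0
  edge (10, 14)→(12, 16): d=(2,2) right/bottom  bias=-1
    (0,2)@(1, 5): e=[44,-36,0] → ·  [on edge]
    (3,2)@(7, 5): e=[20,0,-12] → ·  [on edge]
    (1,3)@(3, 7): e=[36,-28,0] → ·  [on edge]
    (2,4)@(5, 9): e=[28,-20,0] → ·  [on edge]
    (3,5)@(7, 11): e=[20,-12,0] → ·  [on edge]
    (4,5)@(9, 11): e=[12,0,-4] → ·  [on edge]
    (4,6)@(9, 13): e=[12,-4,0] → ·  [on edge]
    (5,7)@(11, 15): e=[4,4,0] → ·  [on edge]
    (5,8)@(11, 17): e=[4,0,4] → █  [on edge]
    (6,8)@(13, 17): e=[-4,12,0] → ·  [on edge]
    (5,9)@(11, 19): e=[4,-4,8] → ·
  covered (1 px):
    · · · · · · ·
    · · · · · · ·
    · · · · · · ·
    · · · · · · ·
    · · · · · · ·
    · · · · · · ·
    · · · · · · ·
    · · · · · · ·
    · · · · · █ ·
    · · · · · · ·
    · · · · · · ·
T2:
  2·area = 90  (B↔C swapped to make it positive)
  edge (13, 15)→(8, 20): d=(-5,5) right/bottom  bias=-1
  edge (8, 20)→(0, 10): d=(-8,-10) top-left  bias=+0
  edge (0, 10)→(13, 15): d=(13,5) right/bottom  bias=-1
    (0,5)@(1, 11): e=[80,2,8] → █
    (1,5)@(3, 11): e=[70,22,-2] → ·
    (0,6)@(1, 13): e=[70,-14,34] → ·
    (1,6)@(3, 13): e=[60,6,24] → █
    (2,6)@(5, 13): e=[50,26,14] → █
    (3,6)@(7, 13): e=[40,46,4] → █
    (4,6)@(9, 13): e=[30,66,-6] → ·
    (1,7)@(3, 15): e=[50,-10,50] → ·
    (2,7)@(5, 15): e=[40,10,40] → █
    (4,7)@(9, 15): e=[20,50,20] → █
    (5,7)@(11, 15): e=[10,70,10] → █
    (6,7)@(13, 15): e=[0,90,0] → ·  [on edge]
    (5,8)@(11, 17): e=[0,54,36] → ·  [on edge]
    (4,9)@(9, 19): e=[0,18,72] → ·  [on edge]
    (3,10)@(7, 21): e=[0,-18,108] → ·  [on edge]
  covered (10 px):
    · · · · · · ·
    · · · · · · ·
    · · · · · · ·
    · · · · · · ·
    · · · · · · ·
    █ · · · · · ·
    · █ █ █ · · ·
    · · █ █ █ █ ·
    · · · █ █ · ·
    · · · · · · ·
    · · · · · · ·
T3:
  2·area = 16
  edge (13, 11)→(12, 18): d=(-1,7) right/bottom  bias=-1
  edge (12, 18)→(10, 16): d=(-2,-2) top-left  bias=+0
  edge (10, 16)→(13, 11): d=(3,-5) top-left  bias=+0
    (0,3)@(1, 7): e=[88,0,-72] → ·  [on edge]
    (1,4)@(3, 9): e=[72,0,-56] → ·  [on edge]
    (2,5)@(5, 11): e=[56,0,-40] → ·  [on edge]
    (6,5)@(13, 11): e=[0,16,0] → ·  [on edge]
    (3,6)@(7, 13): e=[40,0,-24] → ·  [on edge]
    (4,7)@(9, 15): e=[24,0,-8] → ·  [on edge]
    (5,7)@(11, 15): e=[10,4,2] → █
    (6,7)@(13, 15): e=[-4,8,12] → ·
    (5,8)@(11, 17): e=[8,0,8] → █  [on edge]
    (6,8)@(13, 17): e=[-6,4,18] → ·
    (5,9)@(11, 19): e=[6,-4,14] → ·
    (6,9)@(13, 19): e=[-8,0,24] → ·  [on edge]
    (3,10)@(7, 21): e=[32,-16,0] → ·  [on edge]
  covered (2 px):
    · · · · · · ·
    · · · · · · ·
    · · · · · · ·
    · · · · · · ·
    · · · · · · ·
    · · · · · · ·
    · · · · · · ·
    · · · · · █ ·
    · · · · · █ ·
    · · · · · · ·
    · · · · · · ·
T4:
  2·area = 15  (B↔C swapped to make it positive)
  edge (3, 8)→(6, 14): d=(3,6) right/bottom  bias=-1
  edge (6, 14)→(7, 21): d=(1,7) right/bottom  bias=-1
  edge (7, 21)→(3, 8): d=(-4,-13) top-left  bias=+0
    (2,3)@(5, 7): e=[-15,0,30] → ·  [on edge]
    (2,6)@(5, 13): e=[3,6,6] → █
    (3,6)@(7, 13): e=[-9,-8,32] → ·
    (2,7)@(5, 15): e=[9,8,-2] → ·
    (3,10)@(7, 21): e=[15,0,0] → ·  [on edge]
  covered (1 px):
    · · · · · · ·
    · · · · · · ·
    · · · · · · ·
    · · · · · · ·
    · · · · · · ·
    · · · · · · ·
    · · █ · · · ·
    · · · · · · ·
    · · · · · · ·
    · · · · · · ·
    · · · · · · ·

Result: [4,2,10]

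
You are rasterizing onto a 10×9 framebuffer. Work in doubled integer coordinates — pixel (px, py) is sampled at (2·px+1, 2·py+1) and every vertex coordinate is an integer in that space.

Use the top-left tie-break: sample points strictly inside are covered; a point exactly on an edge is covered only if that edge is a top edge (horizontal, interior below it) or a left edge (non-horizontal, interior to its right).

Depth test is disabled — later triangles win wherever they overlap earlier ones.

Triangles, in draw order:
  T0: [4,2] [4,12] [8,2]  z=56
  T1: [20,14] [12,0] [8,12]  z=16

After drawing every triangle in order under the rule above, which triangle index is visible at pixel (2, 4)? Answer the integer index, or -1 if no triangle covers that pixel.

T0:
  2·area = 40  (B↔C swapped to make it positive)
  edge (4, 2)→(8, 2): d=(4,0) top-left  bias=+0
  edge (8, 2)→(4, 12): d=(-4,10) right/bottom  bias=-1
  edge (4, 12)→(4, 2): d=(0,-10) top-left  bias=+0
    (2,1)@(5, 3): e=[4,26,10] → █
    (3,1)@(7, 3): e=[4,6,30] → █
    (4,1)@(9, 3): e=[4,-14,50] → ·
    (2,2)@(5, 5): e=[12,18,10] → █
    (3,2)@(7, 5): e=[12,-2,30] → ·
    (2,3)@(5, 7): e=[20,10,10] → █
    (3,3)@(7, 7): e=[20,-10,30] → ·
    (2,4)@(5, 9): e=[28,2,10] → █
    (3,4)@(7, 9): e=[28,-18,30] → ·
    (2,5)@(5, 11): e=[36,-6,10] → ·
  covered (5 px):
    · · · · · · · · · ·
    · · █ █ · · · · · ·
    · · █ · · · · · · ·
    · · █ · · · · · · ·
    · · █ · · · · · · ·
    · · · · · · · · · ·
    · · · · · · · · · ·
    · · · · · · · · · ·
    · · · · · · · · · ·
T1:
  2·area = 152  (B↔C swapped to make it positive)
  edge (20, 14)→(8, 12): d=(-12,-2) top-left  bias=+0
  edge (8, 12)→(12, 0): d=(4,-12) top-left  bias=+0
  edge (12, 0)→(20, 14): d=(8,14) right/bottom  bias=-1
    (5,1)@(11, 3): e=[114,0,38] → █  [on edge]
    (6,1)@(13, 3): e=[118,24,10] → █
    (7,1)@(15, 3): e=[122,48,-18] → ·
    (5,2)@(11, 5): e=[90,8,54] → █
    (7,2)@(15, 5): e=[98,56,-2] → ·
    (5,3)@(11, 7): e=[66,16,70] → █
    (7,3)@(15, 7): e=[74,64,14] → █
    (8,3)@(17, 7): e=[78,88,-14] → ·
    (4,4)@(9, 9): e=[38,0,114] → █  [on edge]
    (8,4)@(17, 9): e=[54,96,2] → █
    (9,4)@(19, 9): e=[58,120,-26] → ·
    (4,5)@(9, 11): e=[14,8,130] → █
    (3,7)@(7, 15): e=[-38,0,190] → ·  [on edge]
  covered (20 px):
    · · · · · · · · · ·
    · · · · · █ █ · · ·
    · · · · · █ █ · · ·
    · · · · · █ █ █ · ·
    · · · · █ █ █ █ █ ·
    · · · · █ █ █ █ █ ·
    · · · · · · · █ █ █
    · · · · · · · · · ·
    · · · · · · · · · ·

Z-buffer (winner per pixel, '.' = empty):
  . . . . . . . . . .
  . . 0 0 . 1 1 . . .
  . . 0 . . 1 1 . . .
  . . 0 . . 1 1 1 . .
  . . 0 . 1 1 1 1 1 .
  . . . . 1 1 1 1 1 .
  . . . . . . . 1 1 1
  . . . . . . . . . .
  . . . . . . . . . .

Result: 0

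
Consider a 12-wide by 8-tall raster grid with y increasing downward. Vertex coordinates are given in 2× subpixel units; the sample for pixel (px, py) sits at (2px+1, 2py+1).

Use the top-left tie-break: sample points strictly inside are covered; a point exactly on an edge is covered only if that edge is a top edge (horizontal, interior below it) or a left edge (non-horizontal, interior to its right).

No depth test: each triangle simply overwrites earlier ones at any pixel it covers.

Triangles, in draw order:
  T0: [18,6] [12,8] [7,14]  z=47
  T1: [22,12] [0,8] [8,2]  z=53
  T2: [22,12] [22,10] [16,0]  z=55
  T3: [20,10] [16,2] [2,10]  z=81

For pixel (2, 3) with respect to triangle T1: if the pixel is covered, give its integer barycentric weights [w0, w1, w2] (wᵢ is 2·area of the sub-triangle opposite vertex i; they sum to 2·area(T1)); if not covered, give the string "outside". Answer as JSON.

T0:
  2·area = 26  (B↔C swapped to make it positive)
  edge (18, 6)→(7, 14): d=(-11,8) right/bottom  bias=-1
  edge (7, 14)→(12, 8): d=(5,-6) top-left  bias=+0
  edge (12, 8)→(18, 6): d=(6,-2) top-left  bias=+0
    (10,2)@(21, 5): e=[-13,39,0] → ·  [on edge]
    (7,3)@(15, 7): e=[13,13,0] → #  [on edge]
    (8,3)@(17, 7): e=[-3,25,4] → ·
    (4,4)@(9, 9): e=[39,-13,0] → ·  [on edge]
    (6,4)@(13, 9): e=[7,11,8] → #
    (7,4)@(15, 9): e=[-9,23,12] → ·
    (1,5)@(3, 11): e=[65,-39,0] → ·  [on edge]
    (5,5)@(11, 11): e=[1,9,16] → #
    (6,5)@(13, 11): e=[-15,21,20] → ·
    (5,6)@(11, 13): e=[-21,19,28] → ·
  covered (3 px):
    · · · · · · · · · · · ·
    · · · · · · · · · · · ·
    · · · · · · · · · · · ·
    · · · · · · · # · · · ·
    · · · · · · # · · · · ·
    · · · · · # · · · · · ·
    · · · · · · · · · · · ·
    · · · · · · · · · · · ·
T1:
  2·area = 164
  edge (22, 12)→(0, 8): d=(-22,-4) top-left  bias=+0
  edge (0, 8)→(8, 2): d=(8,-6) top-left  bias=+0
  edge (8, 2)→(22, 12): d=(14,10) right/bottom  bias=-1
    (3,1)@(7, 3): e=[138,2,24] → #
    (4,1)@(9, 3): e=[146,14,4] → #
    (5,1)@(11, 3): e=[154,26,-16] → ·
    (2,2)@(5, 5): e=[86,6,72] → #
    (5,2)@(11, 5): e=[110,42,12] → #
    (6,2)@(13, 5): e=[118,54,-8] → ·
    (1,3)@(3, 7): e=[34,10,120] → #
    (6,3)@(13, 7): e=[74,70,20] → #
    (7,3)@(15, 7): e=[82,82,0] → ·  [on edge]
    (1,4)@(3, 9): e=[-10,26,148] → ·
    (2,4)@(5, 9): e=[-2,38,128] → ·
    (3,4)@(7, 9): e=[6,50,108] → #
  covered (20 px):
    · · · · · · · · · · · ·
    · · · # # · · · · · · ·
    · · # # # # · · · · · ·
    · # # # # # # · · · · ·
    · · · # # # # # # · · ·
    · · · · · · · · # # · ·
    · · · · · · · · · · · ·
    · · · · · · · · · · · ·
T2:
  2·area = 12  (B↔C swapped to make it positive)
  edge (22, 12)→(16, 0): d=(-6,-12) top-left  bias=+0
  edge (16, 0)→(22, 10): d=(6,10) right/bottom  bias=-1
  edge (22, 10)→(22, 12): d=(0,2) right/bottom  bias=-1
    (9,2)@(19, 5): e=[6,0,6] → ·  [on edge]
    (10,4)@(21, 9): e=[6,4,2] → #
    (11,4)@(23, 9): e=[30,-16,-2] → ·
    (10,5)@(21, 11): e=[-6,16,2] → ·
  covered (1 px):
    · · · · · · · · · · · ·
    · · · · · · · · · · · ·
    · · · · · · · · · · · ·
    · · · · · · · · · · · ·
    · · · · · · · · · · # ·
    · · · · · · · · · · · ·
    · · · · · · · · · · · ·
    · · · · · · · · · · · ·
T3:
  2·area = 144  (B↔C swapped to make it positive)
  edge (20, 10)→(2, 10): d=(-18,0) right/bottom  bias=-1
  edge (2, 10)→(16, 2): d=(14,-8) top-left  bias=+0
  edge (16, 2)→(20, 10): d=(4,8) right/bottom  bias=-1
    (7,1)@(15, 3): e=[126,6,12] → #
    (8,1)@(17, 3): e=[126,22,-4] → ·
    (5,2)@(11, 5): e=[90,2,52] → #
    (6,2)@(13, 5): e=[90,18,36] → #
    (8,2)@(17, 5): e=[90,50,4] → #
    (9,2)@(19, 5): e=[90,66,-12] → ·
    (4,3)@(9, 7): e=[54,14,76] → #
    (9,3)@(19, 7): e=[54,94,-4] → ·
    (2,4)@(5, 9): e=[18,10,116] → #
    (3,4)@(7, 9): e=[18,26,100] → #
    (9,4)@(19, 9): e=[18,122,4] → #
    (10,4)@(21, 9): e=[18,138,-12] → ·
  covered (18 px):
    · · · · · · · · · · · ·
    · · · · · · · # · · · ·
    · · · · · # # # # · · ·
    · · · · # # # # # · · ·
    · · # # # # # # # # · ·
    · · · · · · · · · · · ·
    · · · · · · · · · · · ·
    · · · · · · · · · · · ·

Result: [22,100,42]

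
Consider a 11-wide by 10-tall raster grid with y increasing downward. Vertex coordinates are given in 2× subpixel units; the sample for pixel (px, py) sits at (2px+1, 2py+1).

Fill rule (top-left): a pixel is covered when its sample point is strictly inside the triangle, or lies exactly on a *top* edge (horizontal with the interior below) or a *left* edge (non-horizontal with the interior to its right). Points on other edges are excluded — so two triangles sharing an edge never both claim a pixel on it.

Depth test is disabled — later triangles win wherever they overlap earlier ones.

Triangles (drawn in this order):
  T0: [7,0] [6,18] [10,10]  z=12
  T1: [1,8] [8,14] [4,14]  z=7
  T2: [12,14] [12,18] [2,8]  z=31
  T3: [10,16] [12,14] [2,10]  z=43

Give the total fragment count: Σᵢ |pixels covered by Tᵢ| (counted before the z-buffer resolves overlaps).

T0:
  2·area = 64  (B↔C swapped to make it positive)
  edge (7, 0)→(10, 10): d=(3,10) right/bottom  bias=-1
  edge (10, 10)→(6, 18): d=(-4,8) right/bottom  bias=-1
  edge (6, 18)→(7, 0): d=(1,-18) top-left  bias=+0
    (3,0)@(7, 1): e=[3,60,1] → #
    (4,0)@(9, 1): e=[-17,44,37] → ·
    (3,1)@(7, 3): e=[9,52,3] → #
    (4,1)@(9, 3): e=[-11,36,39] → ·
    (3,2)@(7, 5): e=[15,44,5] → #
    (4,2)@(9, 5): e=[-5,28,41] → ·
    (3,3)@(7, 7): e=[21,36,7] → #
    (4,3)@(9, 7): e=[1,20,43] → #
    (5,3)@(11, 7): e=[-19,4,79] → ·
    (3,4)@(7, 9): e=[27,28,9] → #
    (5,4)@(11, 9): e=[-13,-4,81] → ·
    (3,5)@(7, 11): e=[33,20,11] → #
  covered (11 px):
    · · · # · · · · · · ·
    · · · # · · · · · · ·
    · · · # · · · · · · ·
    · · · # # · · · · · ·
    · · · # # · · · · · ·
    · · · # # · · · · · ·
    · · · # · · · · · · ·
    · · · # · · · · · · ·
    · · · · · · · · · · ·
    · · · · · · · · · · ·
T1:
  2·area = 24
  edge (1, 8)→(8, 14): d=(7,6) right/bottom  bias=-1
  edge (8, 14)→(4, 14): d=(-4,0) right/bottom  bias=-1
  edge (4, 14)→(1, 8): d=(-3,-6) top-left  bias=+0
    (1,5)@(3, 11): e=[9,12,3] → #
    (2,5)@(5, 11): e=[-3,12,15] → ·
    (1,6)@(3, 13): e=[23,4,-3] → ·
    (2,6)@(5, 13): e=[11,4,9] → #
    (3,6)@(7, 13): e=[-1,4,21] → ·
    (2,7)@(5, 15): e=[25,-4,3] → ·
  covered (2 px):
    · · · · · · · · · · ·
    · · · · · · · · · · ·
    · · · · · · · · · · ·
    · · · · · · · · · · ·
    · · · · · · · · · · ·
    · # · · · · · · · · ·
    · · # · · · · · · · ·
    · · · · · · · · · · ·
    · · · · · · · · · · ·
    · · · · · · · · · · ·
T2:
  2·area = 40
  edge (12, 14)→(12, 18): d=(0,4) right/bottom  bias=-1
  edge (12, 18)→(2, 8): d=(-10,-10) top-left  bias=+0
  edge (2, 8)→(12, 14): d=(10,6) right/bottom  bias=-1
    (0,3)@(1, 7): e=[44,0,-4] → ·  [on edge]
    (1,4)@(3, 9): e=[36,0,4] → #  [on edge]
    (2,4)@(5, 9): e=[28,20,-8] → ·
    (1,5)@(3, 11): e=[36,-20,24] → ·
    (2,5)@(5, 11): e=[28,0,12] → #  [on edge]
    (3,5)@(7, 11): e=[20,20,0] → ·  [on edge]
    (2,6)@(5, 13): e=[28,-20,32] → ·
    (3,6)@(7, 13): e=[20,0,20] → #  [on edge]
    (4,6)@(9, 13): e=[12,20,8] → #
    (5,6)@(11, 13): e=[4,40,-4] → ·
    (3,7)@(7, 15): e=[20,-20,40] → ·
    (4,7)@(9, 15): e=[12,0,28] → #  [on edge]
    (5,8)@(11, 17): e=[4,0,36] → #  [on edge]
    (8,8)@(17, 17): e=[-20,60,0] → ·  [on edge]
    (6,9)@(13, 19): e=[-4,0,44] → ·  [on edge]
  covered (7 px):
    · · · · · · · · · · ·
    · · · · · · · · · · ·
    · · · · · · · · · · ·
    · · · · · · · · · · ·
    · # · · · · · · · · ·
    · · # · · · · · · · ·
    · · · # # · · · · · ·
    · · · · # # · · · · ·
    · · · · · # · · · · ·
    · · · · · · · · · · ·
T3:
  2·area = 28  (B↔C swapped to make it positive)
  edge (10, 16)→(2, 10): d=(-8,-6) top-left  bias=+0
  edge (2, 10)→(12, 14): d=(10,4) right/bottom  bias=-1
  edge (12, 14)→(10, 16): d=(-2,2) right/bottom  bias=-1
    (10,2)@(21, 5): e=[154,-126,0] → ·  [on edge]
    (9,3)@(19, 7): e=[126,-98,0] → ·  [on edge]
    (8,4)@(17, 9): e=[98,-70,0] → ·  [on edge]
    (7,5)@(15, 11): e=[70,-42,0] → ·  [on edge]
    (3,6)@(7, 13): e=[6,10,12] → #
    (4,6)@(9, 13): e=[18,2,8] → #
    (5,6)@(11, 13): e=[30,-6,4] → ·
    (6,6)@(13, 13): e=[42,-14,0] → ·  [on edge]
    (3,7)@(7, 15): e=[-10,30,8] → ·
    (4,7)@(9, 15): e=[2,22,4] → #
    (5,7)@(11, 15): e=[14,14,0] → ·  [on edge]
    (4,8)@(9, 17): e=[-14,42,0] → ·  [on edge]
    (3,9)@(7, 19): e=[-42,70,0] → ·  [on edge]
  covered (3 px):
    · · · · · · · · · · ·
    · · · · · · · · · · ·
    · · · · · · · · · · ·
    · · · · · · · · · · ·
    · · · · · · · · · · ·
    · · · · · · · · · · ·
    · · · # # · · · · · ·
    · · · · # · · · · · ·
    · · · · · · · · · · ·
    · · · · · · · · · · ·

Final: 23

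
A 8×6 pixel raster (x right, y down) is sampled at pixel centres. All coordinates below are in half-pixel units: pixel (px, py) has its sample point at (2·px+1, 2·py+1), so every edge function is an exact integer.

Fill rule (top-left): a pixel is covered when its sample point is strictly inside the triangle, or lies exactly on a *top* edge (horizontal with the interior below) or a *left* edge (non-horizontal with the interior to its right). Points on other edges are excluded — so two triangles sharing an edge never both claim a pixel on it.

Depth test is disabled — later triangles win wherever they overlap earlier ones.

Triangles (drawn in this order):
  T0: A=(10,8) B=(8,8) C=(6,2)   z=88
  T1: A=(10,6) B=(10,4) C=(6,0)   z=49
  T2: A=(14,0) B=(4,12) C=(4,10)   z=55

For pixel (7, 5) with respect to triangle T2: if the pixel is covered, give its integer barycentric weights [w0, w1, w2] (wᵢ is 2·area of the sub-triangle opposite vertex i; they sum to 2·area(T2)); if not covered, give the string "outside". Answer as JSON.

T0:
  2·area = 12
  edge (10, 8)→(8, 8): d=(-2,0) right/bottom  bias=-1
  edge (8, 8)→(6, 2): d=(-2,-6) top-left  bias=+0
  edge (6, 2)→(10, 8): d=(4,6) right/bottom  bias=-1
    (3,2)@(7, 5): e=[6,0,6] → █  [on edge]
    (4,2)@(9, 5): e=[6,12,-6] → ·
    (3,3)@(7, 7): e=[2,-4,14] → ·
    (4,3)@(9, 7): e=[2,8,2] → █
    (5,3)@(11, 7): e=[2,20,-10] → ·
    (4,4)@(9, 9): e=[-2,4,10] → ·
    (4,5)@(9, 11): e=[-6,0,18] → ·  [on edge]
  covered (2 px):
    · · · · · · · ·
    · · · · · · · ·
    · · · █ · · · ·
    · · · · █ · · ·
    · · · · · · · ·
    · · · · · · · ·
T1:
  2·area = 8  (B↔C swapped to make it positive)
  edge (10, 6)→(6, 0): d=(-4,-6) top-left  bias=+0
  edge (6, 0)→(10, 4): d=(4,4) right/bottom  bias=-1
  edge (10, 4)→(10, 6): d=(0,2) right/bottom  bias=-1
    (3,0)@(7, 1): e=[2,0,6] → ·  [on edge]
    (4,1)@(9, 3): e=[6,0,2] → ·  [on edge]
    (5,2)@(11, 5): e=[10,0,-2] → ·  [on edge]
    (6,3)@(13, 7): e=[14,0,-6] → ·  [on edge]
    (7,4)@(15, 9): e=[18,0,-10] → ·  [on edge]
  covered (0 px):
    · · · · · · · ·
    · · · · · · · ·
    · · · · · · · ·
    · · · · · · · ·
    · · · · · · · ·
    · · · · · · · ·
T2:
  2·area = 20
  edge (14, 0)→(4, 12): d=(-10,12) right/bottom  bias=-1
  edge (4, 12)→(4, 10): d=(0,-2) top-left  bias=+0
  edge (4, 10)→(14, 0): d=(10,-10) top-left  bias=+0
    (6,0)@(13, 1): e=[2,18,0] → █  [on edge]
    (7,0)@(15, 1): e=[-22,22,20] → ·
    (5,1)@(11, 3): e=[6,14,0] → █  [on edge]
    (6,1)@(13, 3): e=[-18,18,20] → ·
    (4,2)@(9, 5): e=[10,10,0] → █  [on edge]
    (5,2)@(11, 5): e=[-14,14,20] → ·
    (3,3)@(7, 7): e=[14,6,0] → █  [on edge]
    (4,3)@(9, 7): e=[-10,10,20] → ·
    (2,4)@(5, 9): e=[18,2,0] → █  [on edge]
    (3,4)@(7, 9): e=[-6,6,20] → ·
    (1,5)@(3, 11): e=[22,-2,0] → ·  [on edge]
    (2,5)@(5, 11): e=[-2,2,20] → ·
  covered (5 px):
    · · · · · · █ ·
    · · · · · █ · ·
    · · · · █ · · ·
    · · · █ · · · ·
    · · █ · · · · ·
    · · · · · · · ·

Result: "outside"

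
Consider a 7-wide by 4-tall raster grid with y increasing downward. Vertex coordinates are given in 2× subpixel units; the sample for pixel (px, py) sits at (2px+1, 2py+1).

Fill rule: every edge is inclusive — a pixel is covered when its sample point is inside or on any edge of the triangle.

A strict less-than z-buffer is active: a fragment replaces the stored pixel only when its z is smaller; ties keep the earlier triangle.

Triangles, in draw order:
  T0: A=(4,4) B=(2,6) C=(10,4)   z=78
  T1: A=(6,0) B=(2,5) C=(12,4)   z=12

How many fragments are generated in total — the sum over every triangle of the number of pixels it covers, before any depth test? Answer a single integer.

T0:
  2·area = 12  (B↔C swapped to make it positive)
  edge (4, 4)→(10, 4): d=(6,0) inclusive
  edge (10, 4)→(2, 6): d=(-8,2) inclusive
  edge (2, 6)→(4, 4): d=(2,-2) inclusive
    (3,0)@(7, 1): e=[-18,30,0] → ·  [on edge]
    (2,1)@(5, 3): e=[-6,18,0] → ·  [on edge]
    (1,2)@(3, 5): e=[6,6,0] → #  [on edge]
    (2,2)@(5, 5): e=[6,2,4] → #
    (3,2)@(7, 5): e=[6,-2,8] → ·
    (0,3)@(1, 7): e=[18,-6,0] → ·  [on edge]
    (1,3)@(3, 7): e=[18,-10,4] → ·
    (2,3)@(5, 7): e=[18,-14,8] → ·
  covered (2 px):
    · · · · · · ·
    · · · · · · ·
    · # # · · · ·
    · · · · · · ·
T1:
  2·area = 46  (B↔C swapped to make it positive)
  edge (6, 0)→(12, 4): d=(6,4) inclusive
  edge (12, 4)→(2, 5): d=(-10,1) inclusive
  edge (2, 5)→(6, 0): d=(4,-5) inclusive
    (3,0)@(7, 1): e=[2,35,9] → #
    (4,0)@(9, 1): e=[-6,33,19] → ·
    (2,1)@(5, 3): e=[22,17,7] → #
    (4,1)@(9, 3): e=[6,13,27] → #
    (5,1)@(11, 3): e=[-2,11,37] → ·
    (2,2)@(5, 5): e=[34,-3,15] → ·
    (3,2)@(7, 5): e=[26,-5,25] → ·
    (4,2)@(9, 5): e=[18,-7,35] → ·
  covered (4 px):
    · · · # · · ·
    · · # # # · ·
    · · · · · · ·
    · · · · · · ·

Answer: 6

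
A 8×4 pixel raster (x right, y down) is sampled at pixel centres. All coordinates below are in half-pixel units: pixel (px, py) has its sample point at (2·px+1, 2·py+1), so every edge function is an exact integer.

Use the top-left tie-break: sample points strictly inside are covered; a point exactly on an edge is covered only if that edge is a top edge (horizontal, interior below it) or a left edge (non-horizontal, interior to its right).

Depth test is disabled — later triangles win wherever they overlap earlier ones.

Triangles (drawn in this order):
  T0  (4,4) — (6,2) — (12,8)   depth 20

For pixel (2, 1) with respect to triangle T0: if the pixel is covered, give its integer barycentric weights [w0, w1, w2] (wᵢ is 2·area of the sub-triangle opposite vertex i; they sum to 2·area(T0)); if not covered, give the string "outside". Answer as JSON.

T0:
  2·area = 24
  edge (4, 4)→(6, 2): d=(2,-2) top-left  bias=+0
  edge (6, 2)→(12, 8): d=(6,6) right/bottom  bias=-1
  edge (12, 8)→(4, 4): d=(-8,-4) top-left  bias=+0
    (2,0)@(5, 1): e=[-4,0,28] → ·  [on edge]
    (3,0)@(7, 1): e=[0,-12,36] → ·  [on edge]
    (2,1)@(5, 3): e=[0,12,12] → █  [on edge]
    (3,1)@(7, 3): e=[4,0,20] → ·  [on edge]
    (1,2)@(3, 5): e=[0,36,-12] → ·  [on edge]
    (2,2)@(5, 5): e=[4,24,-4] → ·
    (3,2)@(7, 5): e=[8,12,4] → █
    (4,2)@(9, 5): e=[12,0,12] → ·  [on edge]
    (0,3)@(1, 7): e=[0,60,-36] → ·  [on edge]
    (3,3)@(7, 7): e=[12,24,-12] → ·
    (5,3)@(11, 7): e=[20,0,4] → ·  [on edge]
  covered (2 px):
    · · · · · · · ·
    · · █ · · · · ·
    · · · █ · · · ·
    · · · · · · · ·

Answer: [12,12,0]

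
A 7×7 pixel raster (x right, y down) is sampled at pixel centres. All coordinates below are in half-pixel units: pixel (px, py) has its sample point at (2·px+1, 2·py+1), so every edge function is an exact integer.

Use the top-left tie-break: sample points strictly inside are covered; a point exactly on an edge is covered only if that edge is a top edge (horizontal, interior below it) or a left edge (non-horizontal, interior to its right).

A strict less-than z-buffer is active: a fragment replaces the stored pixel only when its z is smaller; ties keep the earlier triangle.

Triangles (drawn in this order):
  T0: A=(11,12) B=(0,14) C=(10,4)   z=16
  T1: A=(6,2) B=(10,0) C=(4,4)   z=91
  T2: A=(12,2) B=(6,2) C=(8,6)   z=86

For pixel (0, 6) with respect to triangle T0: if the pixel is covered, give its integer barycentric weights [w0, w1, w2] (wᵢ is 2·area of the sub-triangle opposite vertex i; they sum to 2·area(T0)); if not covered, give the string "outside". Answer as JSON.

T0:
  2·area = 90
  edge (11, 12)→(0, 14): d=(-11,2) right/bottom  bias=-1
  edge (0, 14)→(10, 4): d=(10,-10) top-left  bias=+0
  edge (10, 4)→(11, 12): d=(1,8) right/bottom  bias=-1
    (6,0)@(13, 1): e=[117,0,-27] → ·  [on edge]
    (5,1)@(11, 3): e=[99,0,-9] → ·  [on edge]
    (4,2)@(9, 5): e=[81,0,9] → █  [on edge]
    (5,2)@(11, 5): e=[77,20,-7] → ·
    (3,3)@(7, 7): e=[63,0,27] → █  [on edge]
    (5,3)@(11, 7): e=[55,40,-5] → ·
    (2,4)@(5, 9): e=[45,0,45] → █  [on edge]
    (5,4)@(11, 9): e=[33,60,-3] → ·
    (1,5)@(3, 11): e=[27,0,63] → █  [on edge]
    (5,5)@(11, 11): e=[11,80,-1] → ·
    (0,6)@(1, 13): e=[9,0,81] → █  [on edge]
    (3,6)@(7, 13): e=[-3,60,33] → ·
  covered (13 px):
    · · · · · · ·
    · · · · · · ·
    · · · · █ · ·
    · · · █ █ · ·
    · · █ █ █ · ·
    · █ █ █ █ · ·
    █ █ █ · · · ·
T1:
  2·area = 4
  edge (6, 2)→(10, 0): d=(4,-2) top-left  bias=+0
  edge (10, 0)→(4, 4): d=(-6,4) right/bottom  bias=-1
  edge (4, 4)→(6, 2): d=(2,-2) top-left  bias=+0
    (3,0)@(7, 1): e=[-2,6,0] → ·  [on edge]
    (2,1)@(5, 3): e=[2,2,0] → █  [on edge]
    (3,1)@(7, 3): e=[6,-6,4] → ·
    (1,2)@(3, 5): e=[6,-2,0] → ·  [on edge]
    (2,2)@(5, 5): e=[10,-10,4] → ·
    (0,3)@(1, 7): e=[10,-6,0] → ·  [on edge]
  covered (1 px):
    · · · · · · ·
    · · █ · · · ·
    · · · · · · ·
    · · · · · · ·
    · · · · · · ·
    · · · · · · ·
    · · · · · · ·
T2:
  2·area = 24  (B↔C swapped to make it positive)
  edge (12, 2)→(8, 6): d=(-4,4) right/bottom  bias=-1
  edge (8, 6)→(6, 2): d=(-2,-4) top-left  bias=+0
  edge (6, 2)→(12, 2): d=(6,0) top-left  bias=+0
    (6,0)@(13, 1): e=[0,30,-6] → ·  [on edge]
    (3,1)@(7, 3): e=[16,2,6] → █
    (4,1)@(9, 3): e=[8,10,6] → █
    (5,1)@(11, 3): e=[0,18,6] → ·  [on edge]
    (3,2)@(7, 5): e=[8,-2,18] → ·
    (4,2)@(9, 5): e=[0,6,18] → ·  [on edge]
    (3,3)@(7, 7): e=[0,-6,30] → ·  [on edge]
    (2,4)@(5, 9): e=[0,-18,42] → ·  [on edge]
    (1,5)@(3, 11): e=[0,-30,54] → ·  [on edge]
    (0,6)@(1, 13): e=[0,-42,66] → ·  [on edge]
  covered (2 px):
    · · · · · · ·
    · · · █ █ · ·
    · · · · · · ·
    · · · · · · ·
    · · · · · · ·
    · · · · · · ·
    · · · · · · ·

Answer: [0,81,9]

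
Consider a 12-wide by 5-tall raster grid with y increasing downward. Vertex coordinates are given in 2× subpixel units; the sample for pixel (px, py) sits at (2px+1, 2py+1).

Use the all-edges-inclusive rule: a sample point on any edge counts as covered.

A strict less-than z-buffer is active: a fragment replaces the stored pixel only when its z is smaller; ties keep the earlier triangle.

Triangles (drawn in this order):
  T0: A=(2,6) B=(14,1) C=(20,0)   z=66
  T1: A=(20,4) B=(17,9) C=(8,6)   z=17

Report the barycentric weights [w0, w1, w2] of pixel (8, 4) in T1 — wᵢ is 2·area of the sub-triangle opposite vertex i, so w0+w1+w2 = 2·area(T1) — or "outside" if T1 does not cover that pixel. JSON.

T0:
  2·area = 18
  edge (2, 6)→(14, 1): d=(12,-5) inclusive
  edge (14, 1)→(20, 0): d=(6,-1) inclusive
  edge (20, 0)→(2, 6): d=(-18,6) inclusive
    (7,0)@(15, 1): e=[5,1,12] → X
    (8,0)@(17, 1): e=[15,3,0] → X  [on edge]
    (9,0)@(19, 1): e=[25,5,-12] → .
    (5,1)@(11, 3): e=[9,9,0] → X  [on edge]
    (6,1)@(13, 3): e=[19,11,-12] → .
    (7,1)@(15, 3): e=[29,13,-24] → .
    (8,1)@(17, 3): e=[39,15,-36] → .
    (2,2)@(5, 5): e=[3,15,0] → X  [on edge]
    (3,2)@(7, 5): e=[13,17,-12] → .
    (5,2)@(11, 5): e=[33,21,-36] → .
    (2,3)@(5, 7): e=[27,27,-36] → .
  covered (4 px):
    . . . . . . . X X . . .
    . . . . . X . . . . . .
    . . X . . . . . . . . .
    . . . . . . . . . . . .
    . . . . . . . . . . . .
T1:
  2·area = 54
  edge (20, 4)→(17, 9): d=(-3,5) inclusive
  edge (17, 9)→(8, 6): d=(-9,-3) inclusive
  edge (8, 6)→(20, 4): d=(12,-2) inclusive
    (2,2)@(5, 5): e=[72,0,-18] → .  [on edge]
    (7,2)@(15, 5): e=[22,30,2] → X
    (8,2)@(17, 5): e=[12,36,6] → X
    (9,2)@(19, 5): e=[2,42,10] → X
    (10,2)@(21, 5): e=[-8,48,14] → .
    (5,3)@(11, 7): e=[36,0,18] → X  [on edge]
    (6,3)@(13, 7): e=[26,6,22] → X
    (9,3)@(19, 7): e=[-4,24,34] → .
    (5,4)@(11, 9): e=[30,-18,42] → .
    (6,4)@(13, 9): e=[20,-12,46] → .
    (7,4)@(15, 9): e=[10,-6,50] → .
    (8,4)@(17, 9): e=[0,0,54] → X  [on edge]
  covered (8 px):
    . . . . . . . . . . . .
    . . . . . . . . . . . .
    . . . . . . . X X X . .
    . . . . . X X X X . . .
    . . . . . . . . X . . .

Result: [0,54,0]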